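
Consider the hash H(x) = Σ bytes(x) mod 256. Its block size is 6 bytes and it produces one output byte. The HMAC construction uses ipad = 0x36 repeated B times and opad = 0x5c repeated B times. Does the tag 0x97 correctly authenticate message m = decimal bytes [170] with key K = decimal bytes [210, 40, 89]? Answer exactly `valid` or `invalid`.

invalid

Key decimal bytes [210, 40, 89] = d2 28 59 is 3 bytes ≤ B = 6; zero-pad to 6 bytes: K' = d2 28 59 00 00 00.
K' ⊕ ipad = e4 1e 6f 36 36 36; K' ⊕ opad = 8e 74 05 5c 5c 5c.
Inner hash: sum = 228+30+111+54+54+54+170 = 701; mod 256 = 189 → bd.
Outer hash (recomputed tag): sum = 142+116+5+92+92+92+189 = 728; mod 256 = 216 → d8.
Recomputed tag = d8; claimed = 97 → mismatch.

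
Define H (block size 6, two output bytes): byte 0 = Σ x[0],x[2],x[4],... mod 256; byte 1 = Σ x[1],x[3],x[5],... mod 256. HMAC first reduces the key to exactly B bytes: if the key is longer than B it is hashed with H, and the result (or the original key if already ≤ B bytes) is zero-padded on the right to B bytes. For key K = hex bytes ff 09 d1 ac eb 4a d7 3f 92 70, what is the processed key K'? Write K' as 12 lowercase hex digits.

24ae00000000

|K| = 10 > B = 6, so first hash the key.
H(K): even-index sum = 1060 mod 256 = 36; odd-index sum = 430 mod 256 = 174 → 24 ae.
Zero-pad H(K) = 24 ae to 6 bytes: K' = 24 ae 00 00 00 00.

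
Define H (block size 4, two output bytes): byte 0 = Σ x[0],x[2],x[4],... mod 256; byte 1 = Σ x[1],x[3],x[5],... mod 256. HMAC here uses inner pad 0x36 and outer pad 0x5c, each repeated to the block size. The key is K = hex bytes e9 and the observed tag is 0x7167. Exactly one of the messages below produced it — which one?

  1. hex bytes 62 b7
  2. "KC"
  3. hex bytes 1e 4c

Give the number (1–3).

2

Key hex bytes e9 is 1 byte ≤ B = 4; zero-pad to 4 bytes: K' = e9 00 00 00.
K' ⊕ ipad = df 36 36 36; K' ⊕ opad = b5 5c 5c 5c.
m1: inner = H(df 36 36 36 62 b7) = 77 23; tag = H(b5 5c 5c 5c 77 23) = 88db
m2: inner = H(df 36 36 36 4b 43) = 60 af; tag = H(b5 5c 5c 5c 60 af) = 7167 ← matches
m3: inner = H(df 36 36 36 1e 4c) = 33 b8; tag = H(b5 5c 5c 5c 33 b8) = 4470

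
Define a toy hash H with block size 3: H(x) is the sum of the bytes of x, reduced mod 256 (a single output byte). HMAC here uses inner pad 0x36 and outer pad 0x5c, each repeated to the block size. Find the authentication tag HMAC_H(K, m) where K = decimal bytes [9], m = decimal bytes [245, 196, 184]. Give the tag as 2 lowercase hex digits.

29

Key decimal bytes [9] = 09 is 1 byte ≤ B = 3; zero-pad to 3 bytes: K' = 09 00 00.
K' ⊕ ipad = 3f 36 36.  K' ⊕ opad = 55 5c 5c.
Inner input = (K'⊕ipad) ∥ m = 3f 36 36 ∥ f5 c4 b8.
Inner hash: sum = 63+54+54+245+196+184 = 796; mod 256 = 28 → 1c.
Outer input = (K'⊕opad) ∥ inner = 55 5c 5c ∥ 1c.
Outer hash (tag): sum = 85+92+92+28 = 297; mod 256 = 41 → 29.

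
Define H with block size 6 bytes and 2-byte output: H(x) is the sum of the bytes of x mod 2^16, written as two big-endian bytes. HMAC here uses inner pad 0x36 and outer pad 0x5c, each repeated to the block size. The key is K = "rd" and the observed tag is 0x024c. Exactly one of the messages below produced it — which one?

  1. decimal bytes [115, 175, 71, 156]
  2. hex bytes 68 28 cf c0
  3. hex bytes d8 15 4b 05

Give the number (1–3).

Key "rd" = 72 64 is 2 bytes ≤ B = 6; zero-pad to 6 bytes: K' = 72 64 00 00 00 00.
K' ⊕ ipad = 44 52 36 36 36 36; K' ⊕ opad = 2e 38 5c 5c 5c 5c.
m1: inner = H(44 52 36 36 36 36 73 af 47 9c) = 03 73; tag = H(2e 38 5c 5c 5c 5c 03 73) = 024c ← matches
m2: inner = H(44 52 36 36 36 36 68 28 cf c0) = 03 8d; tag = H(2e 38 5c 5c 5c 5c 03 8d) = 0266
m3: inner = H(44 52 36 36 36 36 d8 15 4b 05) = 02 ab; tag = H(2e 38 5c 5c 5c 5c 02 ab) = 0283

1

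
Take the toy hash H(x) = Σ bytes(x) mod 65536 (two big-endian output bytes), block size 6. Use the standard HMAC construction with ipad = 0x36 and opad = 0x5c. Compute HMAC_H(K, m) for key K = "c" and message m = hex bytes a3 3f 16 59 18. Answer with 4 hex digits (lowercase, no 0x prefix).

Key "c" = 63 is 1 byte ≤ B = 6; zero-pad to 6 bytes: K' = 63 00 00 00 00 00.
K' ⊕ ipad = 55 36 36 36 36 36.  K' ⊕ opad = 3f 5c 5c 5c 5c 5c.
Inner input = (K'⊕ipad) ∥ m = 55 36 36 36 36 36 ∥ a3 3f 16 59 18.
Inner hash: sum = 85+54+54+54+54+54+163+63+22+89+24 = 716 → 02 cc.
Outer input = (K'⊕opad) ∥ inner = 3f 5c 5c 5c 5c 5c ∥ 02 cc.
Outer hash (tag): sum = 63+92+92+92+92+92+2+204 = 729 → 02 d9.

02d9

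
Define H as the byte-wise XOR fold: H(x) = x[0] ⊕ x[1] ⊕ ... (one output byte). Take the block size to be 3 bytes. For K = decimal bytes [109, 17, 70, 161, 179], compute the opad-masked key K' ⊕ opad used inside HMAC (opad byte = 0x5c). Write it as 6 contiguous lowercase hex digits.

Key decimal bytes [109, 17, 70, 161, 179] = 6d 11 46 a1 b3 is 5 bytes > B = 3, so hash it first: H(key) = 28, then zero-pad to 3 bytes: K' = 28 00 00.
XOR each byte with 0x5c: 28⊕5c=74, 00⊕5c=5c, 00⊕5c=5c.

745c5c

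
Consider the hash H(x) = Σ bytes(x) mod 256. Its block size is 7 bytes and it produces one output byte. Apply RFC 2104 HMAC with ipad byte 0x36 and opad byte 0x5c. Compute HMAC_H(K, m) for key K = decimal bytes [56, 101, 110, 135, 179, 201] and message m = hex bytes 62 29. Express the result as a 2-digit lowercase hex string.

39

Key decimal bytes [56, 101, 110, 135, 179, 201] = 38 65 6e 87 b3 c9 is 6 bytes ≤ B = 7; zero-pad to 7 bytes: K' = 38 65 6e 87 b3 c9 00.
K' ⊕ ipad = 0e 53 58 b1 85 ff 36.  K' ⊕ opad = 64 39 32 db ef 95 5c.
Inner input = (K'⊕ipad) ∥ m = 0e 53 58 b1 85 ff 36 ∥ 62 29.
Inner hash: sum = 14+83+88+177+133+255+54+98+41 = 943; mod 256 = 175 → af.
Outer input = (K'⊕opad) ∥ inner = 64 39 32 db ef 95 5c ∥ af.
Outer hash (tag): sum = 100+57+50+219+239+149+92+175 = 1081; mod 256 = 57 → 39.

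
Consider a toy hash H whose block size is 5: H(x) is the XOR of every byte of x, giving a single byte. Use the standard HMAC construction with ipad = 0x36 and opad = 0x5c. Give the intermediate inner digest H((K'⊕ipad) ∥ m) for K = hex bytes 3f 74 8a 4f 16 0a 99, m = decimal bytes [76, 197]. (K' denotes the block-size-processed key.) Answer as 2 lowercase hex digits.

b4

Key hex bytes 3f 74 8a 4f 16 0a 99 is 7 bytes > B = 5, so hash it first: H(key) = 0b, then zero-pad to 5 bytes: K' = 0b 00 00 00 00.
K' ⊕ ipad = 3d 36 36 36 36.
Inner input = 3d 36 36 36 36 ∥ 4c c5.
Inner hash: XOR 3d⊕36⊕36⊕36⊕36⊕4c⊕c5 = b4.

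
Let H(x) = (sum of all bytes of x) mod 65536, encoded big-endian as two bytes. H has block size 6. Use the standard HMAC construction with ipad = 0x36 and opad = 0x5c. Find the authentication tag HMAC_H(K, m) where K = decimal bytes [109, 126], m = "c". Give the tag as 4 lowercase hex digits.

02a2

Key decimal bytes [109, 126] = 6d 7e is 2 bytes ≤ B = 6; zero-pad to 6 bytes: K' = 6d 7e 00 00 00 00.
K' ⊕ ipad = 5b 48 36 36 36 36.  K' ⊕ opad = 31 22 5c 5c 5c 5c.
Inner input = (K'⊕ipad) ∥ m = 5b 48 36 36 36 36 ∥ 63.
Inner hash: sum = 91+72+54+54+54+54+99 = 478 → 01 de.
Outer input = (K'⊕opad) ∥ inner = 31 22 5c 5c 5c 5c ∥ 01 de.
Outer hash (tag): sum = 49+34+92+92+92+92+1+222 = 674 → 02 a2.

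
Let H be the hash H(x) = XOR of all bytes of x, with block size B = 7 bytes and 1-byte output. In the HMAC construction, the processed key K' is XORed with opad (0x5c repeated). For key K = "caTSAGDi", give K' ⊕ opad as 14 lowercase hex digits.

Key "caTSAGDi" = 63 61 54 53 41 47 44 69 is 8 bytes > B = 7, so hash it first: H(key) = 2e, then zero-pad to 7 bytes: K' = 2e 00 00 00 00 00 00.
XOR each byte with 0x5c: 2e⊕5c=72, 00⊕5c=5c, 00⊕5c=5c, 00⊕5c=5c, 00⊕5c=5c, 00⊕5c=5c, 00⊕5c=5c.

725c5c5c5c5c5c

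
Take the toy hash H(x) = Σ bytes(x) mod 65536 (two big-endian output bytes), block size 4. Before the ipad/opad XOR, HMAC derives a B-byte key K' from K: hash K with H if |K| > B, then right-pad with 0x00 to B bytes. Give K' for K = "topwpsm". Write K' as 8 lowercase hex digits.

|K| = 7 > B = 4, so first hash the key.
H(K): sum = 116+111+112+119+112+115+109 = 794 → 03 1a.
Zero-pad H(K) = 03 1a to 4 bytes: K' = 03 1a 00 00.

031a0000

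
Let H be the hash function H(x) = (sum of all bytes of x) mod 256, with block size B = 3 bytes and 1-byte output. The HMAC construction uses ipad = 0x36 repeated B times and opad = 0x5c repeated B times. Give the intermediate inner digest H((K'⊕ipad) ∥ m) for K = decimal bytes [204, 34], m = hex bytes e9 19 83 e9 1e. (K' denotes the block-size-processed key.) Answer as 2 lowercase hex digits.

Key decimal bytes [204, 34] = cc 22 is 2 bytes ≤ B = 3; zero-pad to 3 bytes: K' = cc 22 00.
K' ⊕ ipad = fa 14 36.
Inner input = fa 14 36 ∥ e9 19 83 e9 1e.
Inner hash: sum = 250+20+54+233+25+131+233+30 = 976; mod 256 = 208 → d0.

d0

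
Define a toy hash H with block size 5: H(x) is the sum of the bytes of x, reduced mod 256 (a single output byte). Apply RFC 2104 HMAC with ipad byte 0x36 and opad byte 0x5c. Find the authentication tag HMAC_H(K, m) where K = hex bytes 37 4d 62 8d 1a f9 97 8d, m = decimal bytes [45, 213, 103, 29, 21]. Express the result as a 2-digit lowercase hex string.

75

Key hex bytes 37 4d 62 8d 1a f9 97 8d is 8 bytes > B = 5, so hash it first: H(key) = aa, then zero-pad to 5 bytes: K' = aa 00 00 00 00.
K' ⊕ ipad = 9c 36 36 36 36.  K' ⊕ opad = f6 5c 5c 5c 5c.
Inner input = (K'⊕ipad) ∥ m = 9c 36 36 36 36 ∥ 2d d5 67 1d 15.
Inner hash: sum = 156+54+54+54+54+45+213+103+29+21 = 783; mod 256 = 15 → 0f.
Outer input = (K'⊕opad) ∥ inner = f6 5c 5c 5c 5c ∥ 0f.
Outer hash (tag): sum = 246+92+92+92+92+15 = 629; mod 256 = 117 → 75.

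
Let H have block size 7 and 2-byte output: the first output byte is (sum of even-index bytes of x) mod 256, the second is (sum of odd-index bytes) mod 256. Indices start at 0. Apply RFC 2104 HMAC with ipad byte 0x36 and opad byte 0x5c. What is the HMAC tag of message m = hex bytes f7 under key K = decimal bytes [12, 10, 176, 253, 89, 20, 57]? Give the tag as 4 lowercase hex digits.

c67d

Key decimal bytes [12, 10, 176, 253, 89, 20, 57] = 0c 0a b0 fd 59 14 39 is exactly B = 7 bytes: K' = 0c 0a b0 fd 59 14 39.
K' ⊕ ipad = 3a 3c 86 cb 6f 22 0f.  K' ⊕ opad = 50 56 ec a1 05 48 65.
Inner input = (K'⊕ipad) ∥ m = 3a 3c 86 cb 6f 22 0f ∥ f7.
Inner hash: even-index sum = 318 mod 256 = 62; odd-index sum = 544 mod 256 = 32 → 3e 20.
Outer input = (K'⊕opad) ∥ inner = 50 56 ec a1 05 48 65 ∥ 3e 20.
Outer hash (tag): even-index sum = 454 mod 256 = 198; odd-index sum = 381 mod 256 = 125 → c6 7d.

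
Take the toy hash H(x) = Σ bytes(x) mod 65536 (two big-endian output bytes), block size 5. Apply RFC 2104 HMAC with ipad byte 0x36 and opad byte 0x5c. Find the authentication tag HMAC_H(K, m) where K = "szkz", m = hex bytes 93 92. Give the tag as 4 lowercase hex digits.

01a5

Key "szkz" = 73 7a 6b 7a is 4 bytes ≤ B = 5; zero-pad to 5 bytes: K' = 73 7a 6b 7a 00.
K' ⊕ ipad = 45 4c 5d 4c 36.  K' ⊕ opad = 2f 26 37 26 5c.
Inner input = (K'⊕ipad) ∥ m = 45 4c 5d 4c 36 ∥ 93 92.
Inner hash: sum = 69+76+93+76+54+147+146 = 661 → 02 95.
Outer input = (K'⊕opad) ∥ inner = 2f 26 37 26 5c ∥ 02 95.
Outer hash (tag): sum = 47+38+55+38+92+2+149 = 421 → 01 a5.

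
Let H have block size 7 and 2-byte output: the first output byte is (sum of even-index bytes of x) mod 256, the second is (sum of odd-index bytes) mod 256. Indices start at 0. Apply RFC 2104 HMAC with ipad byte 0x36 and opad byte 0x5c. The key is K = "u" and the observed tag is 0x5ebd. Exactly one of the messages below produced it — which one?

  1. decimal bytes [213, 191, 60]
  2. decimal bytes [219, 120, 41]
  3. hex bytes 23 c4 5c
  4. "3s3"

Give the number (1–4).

Key "u" = 75 is 1 byte ≤ B = 7; zero-pad to 7 bytes: K' = 75 00 00 00 00 00 00.
K' ⊕ ipad = 43 36 36 36 36 36 36; K' ⊕ opad = 29 5c 5c 5c 5c 5c 5c.
m1: inner = H(43 36 36 36 36 36 36 d5 bf 3c) = a4 b3; tag = H(29 5c 5c 5c 5c 5c 5c a4 b3) = f0b8
m2: inner = H(43 36 36 36 36 36 36 db 78 29) = 5d a6; tag = H(29 5c 5c 5c 5c 5c 5c 5d a6) = e371
m3: inner = H(43 36 36 36 36 36 36 23 c4 5c) = a9 21; tag = H(29 5c 5c 5c 5c 5c 5c a9 21) = 5ebd ← matches
m4: inner = H(43 36 36 36 36 36 36 33 73 33) = 58 08; tag = H(29 5c 5c 5c 5c 5c 5c 58 08) = 456c

3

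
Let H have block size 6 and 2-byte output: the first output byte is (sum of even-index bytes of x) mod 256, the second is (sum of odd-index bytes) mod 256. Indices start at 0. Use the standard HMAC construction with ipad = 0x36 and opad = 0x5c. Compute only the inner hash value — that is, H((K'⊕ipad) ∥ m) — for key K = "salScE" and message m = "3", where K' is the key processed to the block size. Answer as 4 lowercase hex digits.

Key "salScE" = 73 61 6c 53 63 45 is exactly B = 6 bytes: K' = 73 61 6c 53 63 45.
K' ⊕ ipad = 45 57 5a 65 55 73.
Inner input = 45 57 5a 65 55 73 ∥ 33.
Inner hash: even-index sum = 295 mod 256 = 39; odd-index sum = 303 mod 256 = 47 → 27 2f.

272f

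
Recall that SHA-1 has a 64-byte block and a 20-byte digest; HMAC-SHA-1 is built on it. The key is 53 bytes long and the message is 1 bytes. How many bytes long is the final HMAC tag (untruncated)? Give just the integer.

The tag is one SHA-1 digest: 20 bytes.

20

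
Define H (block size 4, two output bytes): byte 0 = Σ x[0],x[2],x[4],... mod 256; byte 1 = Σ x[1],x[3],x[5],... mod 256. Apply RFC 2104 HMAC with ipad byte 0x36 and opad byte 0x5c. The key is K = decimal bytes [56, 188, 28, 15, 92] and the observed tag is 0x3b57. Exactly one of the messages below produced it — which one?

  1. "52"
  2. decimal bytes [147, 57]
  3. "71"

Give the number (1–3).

Key decimal bytes [56, 188, 28, 15, 92] = 38 bc 1c 0f 5c is 5 bytes > B = 4, so hash it first: H(key) = b0 cb, then zero-pad to 4 bytes: K' = b0 cb 00 00.
K' ⊕ ipad = 86 fd 36 36; K' ⊕ opad = ec 97 5c 5c.
m1: inner = H(86 fd 36 36 35 32) = f1 65; tag = H(ec 97 5c 5c f1 65) = 3958
m2: inner = H(86 fd 36 36 93 39) = 4f 6c; tag = H(ec 97 5c 5c 4f 6c) = 975f
m3: inner = H(86 fd 36 36 37 31) = f3 64; tag = H(ec 97 5c 5c f3 64) = 3b57 ← matches

3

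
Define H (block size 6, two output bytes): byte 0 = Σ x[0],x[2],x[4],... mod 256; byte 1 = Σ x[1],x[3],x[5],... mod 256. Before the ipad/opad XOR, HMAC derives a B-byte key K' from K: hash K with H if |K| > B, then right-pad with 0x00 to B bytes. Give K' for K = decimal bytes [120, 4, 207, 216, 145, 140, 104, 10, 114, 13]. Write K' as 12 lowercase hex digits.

|K| = 10 > B = 6, so first hash the key.
H(K): even-index sum = 690 mod 256 = 178; odd-index sum = 383 mod 256 = 127 → b2 7f.
Zero-pad H(K) = b2 7f to 6 bytes: K' = b2 7f 00 00 00 00.

b27f00000000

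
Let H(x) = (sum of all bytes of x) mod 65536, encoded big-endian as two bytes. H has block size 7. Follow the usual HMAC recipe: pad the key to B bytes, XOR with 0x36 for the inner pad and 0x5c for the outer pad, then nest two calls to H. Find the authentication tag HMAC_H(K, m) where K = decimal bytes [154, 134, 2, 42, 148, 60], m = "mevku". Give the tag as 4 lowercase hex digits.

04b2

Key decimal bytes [154, 134, 2, 42, 148, 60] = 9a 86 02 2a 94 3c is 6 bytes ≤ B = 7; zero-pad to 7 bytes: K' = 9a 86 02 2a 94 3c 00.
K' ⊕ ipad = ac b0 34 1c a2 0a 36.  K' ⊕ opad = c6 da 5e 76 c8 60 5c.
Inner input = (K'⊕ipad) ∥ m = ac b0 34 1c a2 0a 36 ∥ 6d 65 76 6b 75.
Inner hash: sum = 172+176+52+28+162+10+54+109+101+118+107+117 = 1206 → 04 b6.
Outer input = (K'⊕opad) ∥ inner = c6 da 5e 76 c8 60 5c ∥ 04 b6.
Outer hash (tag): sum = 198+218+94+118+200+96+92+4+182 = 1202 → 04 b2.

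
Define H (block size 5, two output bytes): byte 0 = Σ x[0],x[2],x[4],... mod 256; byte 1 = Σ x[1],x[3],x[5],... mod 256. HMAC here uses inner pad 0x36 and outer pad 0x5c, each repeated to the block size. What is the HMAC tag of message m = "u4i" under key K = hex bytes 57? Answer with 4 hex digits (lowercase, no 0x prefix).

Key hex bytes 57 is 1 byte ≤ B = 5; zero-pad to 5 bytes: K' = 57 00 00 00 00.
K' ⊕ ipad = 61 36 36 36 36.  K' ⊕ opad = 0b 5c 5c 5c 5c.
Inner input = (K'⊕ipad) ∥ m = 61 36 36 36 36 ∥ 75 34 69.
Inner hash: even-index sum = 257 mod 256 = 1; odd-index sum = 330 mod 256 = 74 → 01 4a.
Outer input = (K'⊕opad) ∥ inner = 0b 5c 5c 5c 5c ∥ 01 4a.
Outer hash (tag): even-index sum = 269 mod 256 = 13; odd-index sum = 185 mod 256 = 185 → 0d b9.

0db9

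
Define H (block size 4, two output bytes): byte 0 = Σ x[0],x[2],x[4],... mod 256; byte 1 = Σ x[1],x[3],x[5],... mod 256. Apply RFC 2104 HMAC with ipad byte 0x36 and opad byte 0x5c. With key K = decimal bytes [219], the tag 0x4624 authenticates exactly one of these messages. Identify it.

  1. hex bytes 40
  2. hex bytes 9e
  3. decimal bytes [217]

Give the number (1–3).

1

Key decimal bytes [219] = db is 1 byte ≤ B = 4; zero-pad to 4 bytes: K' = db 00 00 00.
K' ⊕ ipad = ed 36 36 36; K' ⊕ opad = 87 5c 5c 5c.
m1: inner = H(ed 36 36 36 40) = 63 6c; tag = H(87 5c 5c 5c 63 6c) = 4624 ← matches
m2: inner = H(ed 36 36 36 9e) = c1 6c; tag = H(87 5c 5c 5c c1 6c) = a424
m3: inner = H(ed 36 36 36 d9) = fc 6c; tag = H(87 5c 5c 5c fc 6c) = df24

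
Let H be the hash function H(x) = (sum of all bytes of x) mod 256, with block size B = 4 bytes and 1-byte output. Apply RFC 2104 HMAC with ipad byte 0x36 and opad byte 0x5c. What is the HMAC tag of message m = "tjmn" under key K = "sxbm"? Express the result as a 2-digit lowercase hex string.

bd

Key "sxbm" = 73 78 62 6d is exactly B = 4 bytes: K' = 73 78 62 6d.
K' ⊕ ipad = 45 4e 54 5b.  K' ⊕ opad = 2f 24 3e 31.
Inner input = (K'⊕ipad) ∥ m = 45 4e 54 5b ∥ 74 6a 6d 6e.
Inner hash: sum = 69+78+84+91+116+106+109+110 = 763; mod 256 = 251 → fb.
Outer input = (K'⊕opad) ∥ inner = 2f 24 3e 31 ∥ fb.
Outer hash (tag): sum = 47+36+62+49+251 = 445; mod 256 = 189 → bd.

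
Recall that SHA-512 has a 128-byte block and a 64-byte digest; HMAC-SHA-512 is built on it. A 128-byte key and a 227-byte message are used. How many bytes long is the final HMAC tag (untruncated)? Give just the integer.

64

The tag is one SHA-512 digest: 64 bytes.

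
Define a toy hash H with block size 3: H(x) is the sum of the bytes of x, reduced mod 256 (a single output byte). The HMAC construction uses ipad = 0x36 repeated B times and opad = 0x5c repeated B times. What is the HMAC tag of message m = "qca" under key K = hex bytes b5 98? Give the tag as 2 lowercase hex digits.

Key hex bytes b5 98 is 2 bytes ≤ B = 3; zero-pad to 3 bytes: K' = b5 98 00.
K' ⊕ ipad = 83 ae 36.  K' ⊕ opad = e9 c4 5c.
Inner input = (K'⊕ipad) ∥ m = 83 ae 36 ∥ 71 63 61.
Inner hash: sum = 131+174+54+113+99+97 = 668; mod 256 = 156 → 9c.
Outer input = (K'⊕opad) ∥ inner = e9 c4 5c ∥ 9c.
Outer hash (tag): sum = 233+196+92+156 = 677; mod 256 = 165 → a5.

a5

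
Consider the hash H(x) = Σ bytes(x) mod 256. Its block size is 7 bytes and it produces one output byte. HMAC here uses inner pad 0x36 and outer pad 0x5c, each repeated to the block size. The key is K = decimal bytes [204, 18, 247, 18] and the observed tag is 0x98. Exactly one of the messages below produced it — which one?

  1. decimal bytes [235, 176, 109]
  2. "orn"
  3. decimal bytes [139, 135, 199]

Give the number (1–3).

Key decimal bytes [204, 18, 247, 18] = cc 12 f7 12 is 4 bytes ≤ B = 7; zero-pad to 7 bytes: K' = cc 12 f7 12 00 00 00.
K' ⊕ ipad = fa 24 c1 24 36 36 36; K' ⊕ opad = 90 4e ab 4e 5c 5c 5c.
m1: inner = H(fa 24 c1 24 36 36 36 eb b0 6d) = ad; tag = H(90 4e ab 4e 5c 5c 5c ad) = 98 ← matches
m2: inner = H(fa 24 c1 24 36 36 36 6f 72 6e) = f4; tag = H(90 4e ab 4e 5c 5c 5c f4) = df
m3: inner = H(fa 24 c1 24 36 36 36 8b 87 c7) = 7e; tag = H(90 4e ab 4e 5c 5c 5c 7e) = 69

1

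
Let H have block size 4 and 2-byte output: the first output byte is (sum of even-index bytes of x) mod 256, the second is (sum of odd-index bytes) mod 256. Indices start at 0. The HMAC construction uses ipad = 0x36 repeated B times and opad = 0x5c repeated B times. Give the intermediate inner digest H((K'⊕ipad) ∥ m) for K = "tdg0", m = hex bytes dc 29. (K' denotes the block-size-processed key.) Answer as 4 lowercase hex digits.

Key "tdg0" = 74 64 67 30 is exactly B = 4 bytes: K' = 74 64 67 30.
K' ⊕ ipad = 42 52 51 06.
Inner input = 42 52 51 06 ∥ dc 29.
Inner hash: even-index sum = 367 mod 256 = 111; odd-index sum = 129 mod 256 = 129 → 6f 81.

6f81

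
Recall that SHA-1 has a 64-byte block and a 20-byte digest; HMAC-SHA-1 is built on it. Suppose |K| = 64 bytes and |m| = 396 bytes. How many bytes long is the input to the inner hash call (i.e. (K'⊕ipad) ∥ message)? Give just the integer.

Key is 64 ≤ 64 bytes, zero-padded: |K'| = 64.
Inner input = (K'⊕ipad) ∥ m → 64 + 396 = 460 bytes.

460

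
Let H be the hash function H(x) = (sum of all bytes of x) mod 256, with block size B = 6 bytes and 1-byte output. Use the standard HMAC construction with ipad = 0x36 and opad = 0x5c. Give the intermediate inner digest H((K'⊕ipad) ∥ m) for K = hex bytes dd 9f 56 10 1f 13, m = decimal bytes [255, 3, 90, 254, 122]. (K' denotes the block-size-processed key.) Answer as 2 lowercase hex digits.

Key hex bytes dd 9f 56 10 1f 13 is exactly B = 6 bytes: K' = dd 9f 56 10 1f 13.
K' ⊕ ipad = eb a9 60 26 29 25.
Inner input = eb a9 60 26 29 25 ∥ ff 03 5a fe 7a.
Inner hash: sum = 235+169+96+38+41+37+255+3+90+254+122 = 1340; mod 256 = 60 → 3c.

3c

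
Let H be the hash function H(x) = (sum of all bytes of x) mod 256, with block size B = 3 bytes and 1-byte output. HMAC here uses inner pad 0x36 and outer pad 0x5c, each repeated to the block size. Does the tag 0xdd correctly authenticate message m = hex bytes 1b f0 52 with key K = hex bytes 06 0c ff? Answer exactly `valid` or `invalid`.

valid

Key hex bytes 06 0c ff is exactly B = 3 bytes: K' = 06 0c ff.
K' ⊕ ipad = 30 3a c9; K' ⊕ opad = 5a 50 a3.
Inner hash: sum = 48+58+201+27+240+82 = 656; mod 256 = 144 → 90.
Outer hash (recomputed tag): sum = 90+80+163+144 = 477; mod 256 = 221 → dd.
Recomputed tag = dd; claimed = dd → match.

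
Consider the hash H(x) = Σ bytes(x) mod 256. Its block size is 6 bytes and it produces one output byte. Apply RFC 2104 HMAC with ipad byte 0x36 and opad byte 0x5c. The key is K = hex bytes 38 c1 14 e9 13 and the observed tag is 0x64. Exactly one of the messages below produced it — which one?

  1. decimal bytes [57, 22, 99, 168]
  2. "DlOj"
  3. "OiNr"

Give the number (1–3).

Key hex bytes 38 c1 14 e9 13 is 5 bytes ≤ B = 6; zero-pad to 6 bytes: K' = 38 c1 14 e9 13 00.
K' ⊕ ipad = 0e f7 22 df 25 36; K' ⊕ opad = 64 9d 48 b5 4f 5c.
m1: inner = H(0e f7 22 df 25 36 39 16 63 a8) = bb; tag = H(64 9d 48 b5 4f 5c bb) = 64 ← matches
m2: inner = H(0e f7 22 df 25 36 44 6c 4f 6a) = ca; tag = H(64 9d 48 b5 4f 5c ca) = 73
m3: inner = H(0e f7 22 df 25 36 4f 69 4e 72) = d9; tag = H(64 9d 48 b5 4f 5c d9) = 82

1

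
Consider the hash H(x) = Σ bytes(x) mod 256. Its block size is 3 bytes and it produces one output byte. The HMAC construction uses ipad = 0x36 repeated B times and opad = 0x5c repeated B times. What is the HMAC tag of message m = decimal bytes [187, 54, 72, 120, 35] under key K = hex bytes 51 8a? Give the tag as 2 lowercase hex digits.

Key hex bytes 51 8a is 2 bytes ≤ B = 3; zero-pad to 3 bytes: K' = 51 8a 00.
K' ⊕ ipad = 67 bc 36.  K' ⊕ opad = 0d d6 5c.
Inner input = (K'⊕ipad) ∥ m = 67 bc 36 ∥ bb 36 48 78 23.
Inner hash: sum = 103+188+54+187+54+72+120+35 = 813; mod 256 = 45 → 2d.
Outer input = (K'⊕opad) ∥ inner = 0d d6 5c ∥ 2d.
Outer hash (tag): sum = 13+214+92+45 = 364; mod 256 = 108 → 6c.

6c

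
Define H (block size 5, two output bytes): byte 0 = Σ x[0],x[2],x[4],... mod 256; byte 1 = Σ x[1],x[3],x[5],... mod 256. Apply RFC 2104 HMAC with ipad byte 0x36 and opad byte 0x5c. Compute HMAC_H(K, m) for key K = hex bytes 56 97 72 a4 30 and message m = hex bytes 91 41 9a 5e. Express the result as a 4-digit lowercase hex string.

020c

Key hex bytes 56 97 72 a4 30 is exactly B = 5 bytes: K' = 56 97 72 a4 30.
K' ⊕ ipad = 60 a1 44 92 06.  K' ⊕ opad = 0a cb 2e f8 6c.
Inner input = (K'⊕ipad) ∥ m = 60 a1 44 92 06 ∥ 91 41 9a 5e.
Inner hash: even-index sum = 329 mod 256 = 73; odd-index sum = 606 mod 256 = 94 → 49 5e.
Outer input = (K'⊕opad) ∥ inner = 0a cb 2e f8 6c ∥ 49 5e.
Outer hash (tag): even-index sum = 258 mod 256 = 2; odd-index sum = 524 mod 256 = 12 → 02 0c.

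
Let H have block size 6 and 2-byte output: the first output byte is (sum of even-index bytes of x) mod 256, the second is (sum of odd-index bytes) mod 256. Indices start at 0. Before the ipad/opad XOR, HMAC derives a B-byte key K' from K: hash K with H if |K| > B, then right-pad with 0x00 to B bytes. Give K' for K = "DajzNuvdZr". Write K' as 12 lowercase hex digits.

|K| = 10 > B = 6, so first hash the key.
H(K): even-index sum = 460 mod 256 = 204; odd-index sum = 550 mod 256 = 38 → cc 26.
Zero-pad H(K) = cc 26 to 6 bytes: K' = cc 26 00 00 00 00.

cc2600000000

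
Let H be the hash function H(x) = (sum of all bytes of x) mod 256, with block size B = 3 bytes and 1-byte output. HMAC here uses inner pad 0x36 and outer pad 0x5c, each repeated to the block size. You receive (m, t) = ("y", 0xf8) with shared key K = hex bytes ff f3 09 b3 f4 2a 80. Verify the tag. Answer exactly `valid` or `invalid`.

Key hex bytes ff f3 09 b3 f4 2a 80 is 7 bytes > B = 3, so hash it first: H(key) = 4c, then zero-pad to 3 bytes: K' = 4c 00 00.
K' ⊕ ipad = 7a 36 36; K' ⊕ opad = 10 5c 5c.
Inner hash: sum = 122+54+54+121 = 351; mod 256 = 95 → 5f.
Outer hash (recomputed tag): sum = 16+92+92+95 = 295; mod 256 = 39 → 27.
Recomputed tag = 27; claimed = f8 → mismatch.

invalid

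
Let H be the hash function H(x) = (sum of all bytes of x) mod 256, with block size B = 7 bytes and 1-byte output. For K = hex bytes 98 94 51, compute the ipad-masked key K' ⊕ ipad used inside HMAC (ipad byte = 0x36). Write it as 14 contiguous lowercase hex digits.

aea26736363636

Key hex bytes 98 94 51 is 3 bytes ≤ B = 7; zero-pad to 7 bytes: K' = 98 94 51 00 00 00 00.
XOR each byte with 0x36: 98⊕36=ae, 94⊕36=a2, 51⊕36=67, 00⊕36=36, 00⊕36=36, 00⊕36=36, 00⊕36=36.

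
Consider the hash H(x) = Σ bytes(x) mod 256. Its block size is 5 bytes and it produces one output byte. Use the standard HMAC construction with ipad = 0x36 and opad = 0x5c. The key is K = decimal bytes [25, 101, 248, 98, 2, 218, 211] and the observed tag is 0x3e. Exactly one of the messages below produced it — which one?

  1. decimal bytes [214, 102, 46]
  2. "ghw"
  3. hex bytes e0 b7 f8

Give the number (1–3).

Key decimal bytes [25, 101, 248, 98, 2, 218, 211] = 19 65 f8 62 02 da d3 is 7 bytes > B = 5, so hash it first: H(key) = 87, then zero-pad to 5 bytes: K' = 87 00 00 00 00.
K' ⊕ ipad = b1 36 36 36 36; K' ⊕ opad = db 5c 5c 5c 5c.
m1: inner = H(b1 36 36 36 36 d6 66 2e) = f3; tag = H(db 5c 5c 5c 5c f3) = 3e ← matches
m2: inner = H(b1 36 36 36 36 67 68 77) = cf; tag = H(db 5c 5c 5c 5c cf) = 1a
m3: inner = H(b1 36 36 36 36 e0 b7 f8) = 18; tag = H(db 5c 5c 5c 5c 18) = 63

1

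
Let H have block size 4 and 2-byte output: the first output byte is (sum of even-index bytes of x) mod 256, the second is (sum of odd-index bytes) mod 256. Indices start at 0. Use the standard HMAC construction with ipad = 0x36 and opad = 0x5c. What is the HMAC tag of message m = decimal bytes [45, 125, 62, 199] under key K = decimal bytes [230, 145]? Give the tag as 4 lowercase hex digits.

Key decimal bytes [230, 145] = e6 91 is 2 bytes ≤ B = 4; zero-pad to 4 bytes: K' = e6 91 00 00.
K' ⊕ ipad = d0 a7 36 36.  K' ⊕ opad = ba cd 5c 5c.
Inner input = (K'⊕ipad) ∥ m = d0 a7 36 36 ∥ 2d 7d 3e c7.
Inner hash: even-index sum = 369 mod 256 = 113; odd-index sum = 545 mod 256 = 33 → 71 21.
Outer input = (K'⊕opad) ∥ inner = ba cd 5c 5c ∥ 71 21.
Outer hash (tag): even-index sum = 391 mod 256 = 135; odd-index sum = 330 mod 256 = 74 → 87 4a.

874a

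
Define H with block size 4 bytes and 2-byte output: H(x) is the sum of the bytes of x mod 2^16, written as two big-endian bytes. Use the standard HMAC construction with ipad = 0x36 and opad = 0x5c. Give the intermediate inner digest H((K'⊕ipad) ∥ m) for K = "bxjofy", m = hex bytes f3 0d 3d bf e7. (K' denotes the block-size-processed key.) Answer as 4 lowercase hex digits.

Key "bxjofy" = 62 78 6a 6f 66 79 is 6 bytes > B = 4, so hash it first: H(key) = 02 92, then zero-pad to 4 bytes: K' = 02 92 00 00.
K' ⊕ ipad = 34 a4 36 36.
Inner input = 34 a4 36 36 ∥ f3 0d 3d bf e7.
Inner hash: sum = 52+164+54+54+243+13+61+191+231 = 1063 → 04 27.

0427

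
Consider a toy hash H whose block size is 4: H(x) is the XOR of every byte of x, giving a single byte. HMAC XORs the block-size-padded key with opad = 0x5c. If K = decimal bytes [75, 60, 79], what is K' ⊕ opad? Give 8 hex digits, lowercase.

1760135c

Key decimal bytes [75, 60, 79] = 4b 3c 4f is 3 bytes ≤ B = 4; zero-pad to 4 bytes: K' = 4b 3c 4f 00.
XOR each byte with 0x5c: 4b⊕5c=17, 3c⊕5c=60, 4f⊕5c=13, 00⊕5c=5c.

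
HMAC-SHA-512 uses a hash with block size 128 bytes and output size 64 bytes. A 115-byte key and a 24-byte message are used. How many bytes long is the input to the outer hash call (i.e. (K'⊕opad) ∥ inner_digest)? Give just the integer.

Key is 115 ≤ 128 bytes, zero-padded: |K'| = 128.
Outer input = (K'⊕opad) ∥ H(inner) → 128 + 64 = 192 bytes.

192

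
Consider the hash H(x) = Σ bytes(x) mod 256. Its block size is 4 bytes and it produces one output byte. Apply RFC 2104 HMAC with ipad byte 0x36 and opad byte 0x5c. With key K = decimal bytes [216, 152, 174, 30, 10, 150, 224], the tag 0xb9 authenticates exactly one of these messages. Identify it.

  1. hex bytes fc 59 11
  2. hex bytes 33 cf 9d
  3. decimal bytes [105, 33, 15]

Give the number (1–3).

Key decimal bytes [216, 152, 174, 30, 10, 150, 224] = d8 98 ae 1e 0a 96 e0 is 7 bytes > B = 4, so hash it first: H(key) = bc, then zero-pad to 4 bytes: K' = bc 00 00 00.
K' ⊕ ipad = 8a 36 36 36; K' ⊕ opad = e0 5c 5c 5c.
m1: inner = H(8a 36 36 36 fc 59 11) = 92; tag = H(e0 5c 5c 5c 92) = 86
m2: inner = H(8a 36 36 36 33 cf 9d) = cb; tag = H(e0 5c 5c 5c cb) = bf
m3: inner = H(8a 36 36 36 69 21 0f) = c5; tag = H(e0 5c 5c 5c c5) = b9 ← matches

3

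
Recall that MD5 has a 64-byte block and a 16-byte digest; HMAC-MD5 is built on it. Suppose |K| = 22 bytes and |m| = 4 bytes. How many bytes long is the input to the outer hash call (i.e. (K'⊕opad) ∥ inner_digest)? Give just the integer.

Key is 22 ≤ 64 bytes, zero-padded: |K'| = 64.
Outer input = (K'⊕opad) ∥ H(inner) → 64 + 16 = 80 bytes.

80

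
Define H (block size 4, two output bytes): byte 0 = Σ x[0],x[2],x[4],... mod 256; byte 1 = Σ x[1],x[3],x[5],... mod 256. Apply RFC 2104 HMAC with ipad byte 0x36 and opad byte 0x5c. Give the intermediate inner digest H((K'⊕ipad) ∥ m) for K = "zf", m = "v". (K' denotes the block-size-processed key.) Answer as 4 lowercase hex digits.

Key "zf" = 7a 66 is 2 bytes ≤ B = 4; zero-pad to 4 bytes: K' = 7a 66 00 00.
K' ⊕ ipad = 4c 50 36 36.
Inner input = 4c 50 36 36 ∥ 76.
Inner hash: even-index sum = 248 mod 256 = 248; odd-index sum = 134 mod 256 = 134 → f8 86.

f886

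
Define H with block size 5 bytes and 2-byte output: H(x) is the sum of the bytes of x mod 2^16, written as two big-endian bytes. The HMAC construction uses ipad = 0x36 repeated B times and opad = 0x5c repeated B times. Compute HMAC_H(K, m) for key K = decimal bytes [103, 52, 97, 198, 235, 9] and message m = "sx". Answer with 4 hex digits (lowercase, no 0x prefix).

029f

Key decimal bytes [103, 52, 97, 198, 235, 9] = 67 34 61 c6 eb 09 is 6 bytes > B = 5, so hash it first: H(key) = 02 b6, then zero-pad to 5 bytes: K' = 02 b6 00 00 00.
K' ⊕ ipad = 34 80 36 36 36.  K' ⊕ opad = 5e ea 5c 5c 5c.
Inner input = (K'⊕ipad) ∥ m = 34 80 36 36 36 ∥ 73 78.
Inner hash: sum = 52+128+54+54+54+115+120 = 577 → 02 41.
Outer input = (K'⊕opad) ∥ inner = 5e ea 5c 5c 5c ∥ 02 41.
Outer hash (tag): sum = 94+234+92+92+92+2+65 = 671 → 02 9f.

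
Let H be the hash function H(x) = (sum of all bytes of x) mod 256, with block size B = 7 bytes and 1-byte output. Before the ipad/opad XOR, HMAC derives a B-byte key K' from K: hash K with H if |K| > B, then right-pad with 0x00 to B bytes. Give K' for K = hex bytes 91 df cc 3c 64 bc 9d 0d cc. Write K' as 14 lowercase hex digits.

|K| = 9 > B = 7, so first hash the key.
H(K): sum = 145+223+204+60+100+188+157+13+204 = 1294; mod 256 = 14 → 0e.
Zero-pad H(K) = 0e to 7 bytes: K' = 0e 00 00 00 00 00 00.

0e000000000000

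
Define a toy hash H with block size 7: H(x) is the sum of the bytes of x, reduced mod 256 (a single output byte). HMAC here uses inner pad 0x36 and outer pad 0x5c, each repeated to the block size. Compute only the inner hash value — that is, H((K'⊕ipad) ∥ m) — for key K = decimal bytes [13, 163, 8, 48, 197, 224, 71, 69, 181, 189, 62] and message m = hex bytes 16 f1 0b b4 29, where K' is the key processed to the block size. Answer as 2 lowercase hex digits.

Key decimal bytes [13, 163, 8, 48, 197, 224, 71, 69, 181, 189, 62] = 0d a3 08 30 c5 e0 47 45 b5 bd 3e is 11 bytes > B = 7, so hash it first: H(key) = c9, then zero-pad to 7 bytes: K' = c9 00 00 00 00 00 00.
K' ⊕ ipad = ff 36 36 36 36 36 36.
Inner input = ff 36 36 36 36 36 36 ∥ 16 f1 0b b4 29.
Inner hash: sum = 255+54+54+54+54+54+54+22+241+11+180+41 = 1074; mod 256 = 50 → 32.

32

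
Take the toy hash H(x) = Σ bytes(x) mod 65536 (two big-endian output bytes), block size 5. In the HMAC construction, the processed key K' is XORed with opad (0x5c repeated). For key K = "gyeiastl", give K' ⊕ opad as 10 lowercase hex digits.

Key "gyeiastl" = 67 79 65 69 61 73 74 6c is 8 bytes > B = 5, so hash it first: H(key) = 03 62, then zero-pad to 5 bytes: K' = 03 62 00 00 00.
XOR each byte with 0x5c: 03⊕5c=5f, 62⊕5c=3e, 00⊕5c=5c, 00⊕5c=5c, 00⊕5c=5c.

5f3e5c5c5c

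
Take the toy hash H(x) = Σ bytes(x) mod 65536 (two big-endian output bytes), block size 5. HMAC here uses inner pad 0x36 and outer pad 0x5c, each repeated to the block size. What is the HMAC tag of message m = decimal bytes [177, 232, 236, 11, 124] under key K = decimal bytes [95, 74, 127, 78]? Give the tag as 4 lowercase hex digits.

0196

Key decimal bytes [95, 74, 127, 78] = 5f 4a 7f 4e is 4 bytes ≤ B = 5; zero-pad to 5 bytes: K' = 5f 4a 7f 4e 00.
K' ⊕ ipad = 69 7c 49 78 36.  K' ⊕ opad = 03 16 23 12 5c.
Inner input = (K'⊕ipad) ∥ m = 69 7c 49 78 36 ∥ b1 e8 ec 0b 7c.
Inner hash: sum = 105+124+73+120+54+177+232+236+11+124 = 1256 → 04 e8.
Outer input = (K'⊕opad) ∥ inner = 03 16 23 12 5c ∥ 04 e8.
Outer hash (tag): sum = 3+22+35+18+92+4+232 = 406 → 01 96.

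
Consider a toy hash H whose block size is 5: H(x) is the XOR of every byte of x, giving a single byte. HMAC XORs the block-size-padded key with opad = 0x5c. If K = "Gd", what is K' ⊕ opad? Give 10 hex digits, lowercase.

Key "Gd" = 47 64 is 2 bytes ≤ B = 5; zero-pad to 5 bytes: K' = 47 64 00 00 00.
XOR each byte with 0x5c: 47⊕5c=1b, 64⊕5c=38, 00⊕5c=5c, 00⊕5c=5c, 00⊕5c=5c.

1b385c5c5c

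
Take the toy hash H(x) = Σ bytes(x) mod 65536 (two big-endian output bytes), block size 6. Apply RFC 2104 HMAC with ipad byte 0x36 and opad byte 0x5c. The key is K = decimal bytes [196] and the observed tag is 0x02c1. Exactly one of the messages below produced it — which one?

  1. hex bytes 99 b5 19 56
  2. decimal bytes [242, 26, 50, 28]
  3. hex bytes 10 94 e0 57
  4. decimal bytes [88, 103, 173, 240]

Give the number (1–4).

Key decimal bytes [196] = c4 is 1 byte ≤ B = 6; zero-pad to 6 bytes: K' = c4 00 00 00 00 00.
K' ⊕ ipad = f2 36 36 36 36 36; K' ⊕ opad = 98 5c 5c 5c 5c 5c.
m1: inner = H(f2 36 36 36 36 36 99 b5 19 56) = 03 bd; tag = H(98 5c 5c 5c 5c 5c 03 bd) = 0324
m2: inner = H(f2 36 36 36 36 36 f2 1a 32 1c) = 03 5a; tag = H(98 5c 5c 5c 5c 5c 03 5a) = 02c1 ← matches
m3: inner = H(f2 36 36 36 36 36 10 94 e0 57) = 03 db; tag = H(98 5c 5c 5c 5c 5c 03 db) = 0342
m4: inner = H(f2 36 36 36 36 36 58 67 ad f0) = 04 5c; tag = H(98 5c 5c 5c 5c 5c 04 5c) = 02c4

2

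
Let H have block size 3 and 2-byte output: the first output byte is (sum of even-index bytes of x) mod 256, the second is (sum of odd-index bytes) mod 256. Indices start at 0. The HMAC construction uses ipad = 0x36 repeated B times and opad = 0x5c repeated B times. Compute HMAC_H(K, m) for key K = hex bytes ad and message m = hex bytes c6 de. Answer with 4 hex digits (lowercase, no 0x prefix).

Key hex bytes ad is 1 byte ≤ B = 3; zero-pad to 3 bytes: K' = ad 00 00.
K' ⊕ ipad = 9b 36 36.  K' ⊕ opad = f1 5c 5c.
Inner input = (K'⊕ipad) ∥ m = 9b 36 36 ∥ c6 de.
Inner hash: even-index sum = 431 mod 256 = 175; odd-index sum = 252 mod 256 = 252 → af fc.
Outer input = (K'⊕opad) ∥ inner = f1 5c 5c ∥ af fc.
Outer hash (tag): even-index sum = 585 mod 256 = 73; odd-index sum = 267 mod 256 = 11 → 49 0b.

490b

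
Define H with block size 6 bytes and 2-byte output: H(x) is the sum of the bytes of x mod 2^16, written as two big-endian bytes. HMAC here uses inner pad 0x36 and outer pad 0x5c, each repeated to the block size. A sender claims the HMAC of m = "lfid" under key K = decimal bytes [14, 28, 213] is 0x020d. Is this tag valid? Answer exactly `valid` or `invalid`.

invalid

Key decimal bytes [14, 28, 213] = 0e 1c d5 is 3 bytes ≤ B = 6; zero-pad to 6 bytes: K' = 0e 1c d5 00 00 00.
K' ⊕ ipad = 38 2a e3 36 36 36; K' ⊕ opad = 52 40 89 5c 5c 5c.
Inner hash: sum = 56+42+227+54+54+54+108+102+105+100 = 902 → 03 86.
Outer hash (recomputed tag): sum = 82+64+137+92+92+92+3+134 = 696 → 02 b8.
Recomputed tag = 02b8; claimed = 020d → mismatch.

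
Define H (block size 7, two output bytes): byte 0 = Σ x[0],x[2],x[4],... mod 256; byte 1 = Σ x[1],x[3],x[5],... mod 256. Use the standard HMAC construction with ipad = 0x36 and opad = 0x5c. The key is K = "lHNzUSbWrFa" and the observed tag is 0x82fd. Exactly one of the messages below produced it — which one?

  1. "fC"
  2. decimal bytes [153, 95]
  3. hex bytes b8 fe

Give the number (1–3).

Key "lHNzUSbWrFa" = 6c 48 4e 7a 55 53 62 57 72 46 61 is 11 bytes > B = 7, so hash it first: H(key) = 44 b2, then zero-pad to 7 bytes: K' = 44 b2 00 00 00 00 00.
K' ⊕ ipad = 72 84 36 36 36 36 36; K' ⊕ opad = 18 ee 5c 5c 5c 5c 5c.
m1: inner = H(72 84 36 36 36 36 36 66 43) = 57 56; tag = H(18 ee 5c 5c 5c 5c 5c 57 56) = 82fd ← matches
m2: inner = H(72 84 36 36 36 36 36 99 5f) = 73 89; tag = H(18 ee 5c 5c 5c 5c 5c 73 89) = b519
m3: inner = H(72 84 36 36 36 36 36 b8 fe) = 12 a8; tag = H(18 ee 5c 5c 5c 5c 5c 12 a8) = d4b8

1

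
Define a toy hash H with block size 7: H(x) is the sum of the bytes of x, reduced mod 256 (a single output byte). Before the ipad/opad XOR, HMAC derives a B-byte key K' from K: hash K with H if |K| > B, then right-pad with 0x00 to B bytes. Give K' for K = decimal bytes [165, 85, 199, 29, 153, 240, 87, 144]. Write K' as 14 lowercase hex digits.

4e000000000000

|K| = 8 > B = 7, so first hash the key.
H(K): sum = 165+85+199+29+153+240+87+144 = 1102; mod 256 = 78 → 4e.
Zero-pad H(K) = 4e to 7 bytes: K' = 4e 00 00 00 00 00 00.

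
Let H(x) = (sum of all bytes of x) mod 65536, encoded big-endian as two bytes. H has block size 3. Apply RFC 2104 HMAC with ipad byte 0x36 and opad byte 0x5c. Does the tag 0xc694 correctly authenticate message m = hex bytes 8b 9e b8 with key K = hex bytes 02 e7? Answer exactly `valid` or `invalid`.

Key hex bytes 02 e7 is 2 bytes ≤ B = 3; zero-pad to 3 bytes: K' = 02 e7 00.
K' ⊕ ipad = 34 d1 36; K' ⊕ opad = 5e bb 5c.
Inner hash: sum = 52+209+54+139+158+184 = 796 → 03 1c.
Outer hash (recomputed tag): sum = 94+187+92+3+28 = 404 → 01 94.
Recomputed tag = 0194; claimed = c694 → mismatch.

invalid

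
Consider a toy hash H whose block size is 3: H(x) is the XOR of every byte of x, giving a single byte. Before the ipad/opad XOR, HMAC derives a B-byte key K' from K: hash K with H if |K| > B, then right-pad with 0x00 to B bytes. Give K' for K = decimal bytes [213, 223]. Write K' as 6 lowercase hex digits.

d5df00

Key decimal bytes [213, 223] = d5 df is 2 bytes ≤ B = 3; zero-pad to 3 bytes: K' = d5 df 00.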